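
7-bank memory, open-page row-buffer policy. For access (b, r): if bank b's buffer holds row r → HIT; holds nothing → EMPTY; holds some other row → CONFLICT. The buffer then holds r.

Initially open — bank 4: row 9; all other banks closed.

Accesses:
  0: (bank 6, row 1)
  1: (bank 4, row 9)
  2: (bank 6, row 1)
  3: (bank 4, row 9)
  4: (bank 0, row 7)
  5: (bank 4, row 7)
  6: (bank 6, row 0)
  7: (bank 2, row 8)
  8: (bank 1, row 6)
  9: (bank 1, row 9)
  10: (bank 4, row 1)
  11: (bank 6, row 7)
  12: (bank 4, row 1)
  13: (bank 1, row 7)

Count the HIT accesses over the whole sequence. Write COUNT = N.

COUNT = 4

0: bank 6 row 1 — prev None → EMPTY
1: bank 4 row 9 — prev 9 → HIT
2: bank 6 row 1 — prev 1 → HIT
3: bank 4 row 9 — prev 9 → HIT
4: bank 0 row 7 — prev None → EMPTY
5: bank 4 row 7 — prev 9 → CONFLICT
6: bank 6 row 0 — prev 1 → CONFLICT
7: bank 2 row 8 — prev None → EMPTY
8: bank 1 row 6 — prev None → EMPTY
9: bank 1 row 9 — prev 6 → CONFLICT
10: bank 4 row 1 — prev 7 → CONFLICT
11: bank 6 row 7 — prev 0 → CONFLICT
12: bank 4 row 1 — prev 1 → HIT
13: bank 1 row 7 — prev 9 → CONFLICT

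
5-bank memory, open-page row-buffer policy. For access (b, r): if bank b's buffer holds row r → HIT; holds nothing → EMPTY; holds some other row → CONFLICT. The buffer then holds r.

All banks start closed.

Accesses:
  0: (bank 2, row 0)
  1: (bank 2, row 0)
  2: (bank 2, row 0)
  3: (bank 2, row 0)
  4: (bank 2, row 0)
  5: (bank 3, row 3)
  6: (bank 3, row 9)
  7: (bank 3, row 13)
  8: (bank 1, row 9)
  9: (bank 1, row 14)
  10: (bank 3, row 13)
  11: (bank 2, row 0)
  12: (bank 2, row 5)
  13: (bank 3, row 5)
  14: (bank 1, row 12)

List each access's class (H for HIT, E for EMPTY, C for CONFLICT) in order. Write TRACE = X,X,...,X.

TRACE = E,H,H,H,H,E,C,C,E,C,H,H,C,C,C

step 0: bank2 None->0 [EMPTY]
step 1: bank2 0->0 [HIT]
step 2: bank2 0->0 [HIT]
step 3: bank2 0->0 [HIT]
step 4: bank2 0->0 [HIT]
step 5: bank3 None->3 [EMPTY]
step 6: bank3 3->9 [CONFLICT]
step 7: bank3 9->13 [CONFLICT]
step 8: bank1 None->9 [EMPTY]
step 9: bank1 9->14 [CONFLICT]
step 10: bank3 13->13 [HIT]
step 11: bank2 0->0 [HIT]
step 12: bank2 0->5 [CONFLICT]
step 13: bank3 13->5 [CONFLICT]
step 14: bank1 14->12 [CONFLICT]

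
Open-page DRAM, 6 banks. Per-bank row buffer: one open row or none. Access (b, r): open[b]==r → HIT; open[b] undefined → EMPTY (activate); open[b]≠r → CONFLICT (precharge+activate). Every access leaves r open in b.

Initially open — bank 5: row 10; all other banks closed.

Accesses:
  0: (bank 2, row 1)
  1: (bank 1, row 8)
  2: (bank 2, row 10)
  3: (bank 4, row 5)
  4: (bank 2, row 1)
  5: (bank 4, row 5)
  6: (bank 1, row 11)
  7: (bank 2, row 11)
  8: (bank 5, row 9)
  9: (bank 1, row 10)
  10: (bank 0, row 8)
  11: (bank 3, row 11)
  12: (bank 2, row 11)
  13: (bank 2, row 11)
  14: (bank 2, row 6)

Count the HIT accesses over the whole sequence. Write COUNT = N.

COUNT = 3

step 0: bank2 None->1 [EMPTY]
step 1: bank1 None->8 [EMPTY]
step 2: bank2 1->10 [CONFLICT]
step 3: bank4 None->5 [EMPTY]
step 4: bank2 10->1 [CONFLICT]
step 5: bank4 5->5 [HIT]
step 6: bank1 8->11 [CONFLICT]
step 7: bank2 1->11 [CONFLICT]
step 8: bank5 10->9 [CONFLICT]
step 9: bank1 11->10 [CONFLICT]
step 10: bank0 None->8 [EMPTY]
step 11: bank3 None->11 [EMPTY]
step 12: bank2 11->11 [HIT]
step 13: bank2 11->11 [HIT]
step 14: bank2 11->6 [CONFLICT]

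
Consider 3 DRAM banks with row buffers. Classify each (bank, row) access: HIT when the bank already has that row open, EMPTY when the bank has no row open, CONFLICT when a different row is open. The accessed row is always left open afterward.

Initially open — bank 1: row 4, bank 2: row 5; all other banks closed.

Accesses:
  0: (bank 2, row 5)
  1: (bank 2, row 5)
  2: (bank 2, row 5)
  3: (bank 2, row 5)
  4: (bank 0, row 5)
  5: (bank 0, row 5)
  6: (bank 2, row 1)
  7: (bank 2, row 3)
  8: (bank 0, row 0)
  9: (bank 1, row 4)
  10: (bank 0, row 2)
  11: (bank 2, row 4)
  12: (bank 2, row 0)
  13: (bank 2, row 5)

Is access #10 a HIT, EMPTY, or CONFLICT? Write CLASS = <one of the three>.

#0 (2,5) H  (was 5)
#1 (2,5) H  (was 5)
#2 (2,5) H  (was 5)
#3 (2,5) H  (was 5)
#4 (0,5) E
#5 (0,5) H  (was 5)
#6 (2,1) C  (was 5)
#7 (2,3) C  (was 1)
#8 (0,0) C  (was 5)
#9 (1,4) H  (was 4)
#10 (0,2) C  (was 0)
#11 (2,4) C  (was 3)
#12 (2,0) C  (was 4)
#13 (2,5) C  (was 0)

CLASS = CONFLICT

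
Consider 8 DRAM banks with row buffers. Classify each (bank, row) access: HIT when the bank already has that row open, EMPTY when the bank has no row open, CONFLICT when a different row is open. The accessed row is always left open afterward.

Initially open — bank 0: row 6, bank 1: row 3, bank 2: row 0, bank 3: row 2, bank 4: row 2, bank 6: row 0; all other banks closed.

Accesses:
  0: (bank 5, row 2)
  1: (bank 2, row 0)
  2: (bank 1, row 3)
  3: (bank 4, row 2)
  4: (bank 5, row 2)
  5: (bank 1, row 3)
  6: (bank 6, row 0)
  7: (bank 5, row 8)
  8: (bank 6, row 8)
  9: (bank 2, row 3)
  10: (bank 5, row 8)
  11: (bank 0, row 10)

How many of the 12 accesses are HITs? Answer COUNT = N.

COUNT = 7

  [0] b5 r2: no row ⇒ E
  [1] b2 r0: had r0 ⇒ H
  [2] b1 r3: had r3 ⇒ H
  [3] b4 r2: had r2 ⇒ H
  [4] b5 r2: had r2 ⇒ H
  [5] b1 r3: had r3 ⇒ H
  [6] b6 r0: had r0 ⇒ H
  [7] b5 r8: had r2 ⇒ C
  [8] b6 r8: had r0 ⇒ C
  [9] b2 r3: had r0 ⇒ C
  [10] b5 r8: had r8 ⇒ H
  [11] b0 r10: had r6 ⇒ C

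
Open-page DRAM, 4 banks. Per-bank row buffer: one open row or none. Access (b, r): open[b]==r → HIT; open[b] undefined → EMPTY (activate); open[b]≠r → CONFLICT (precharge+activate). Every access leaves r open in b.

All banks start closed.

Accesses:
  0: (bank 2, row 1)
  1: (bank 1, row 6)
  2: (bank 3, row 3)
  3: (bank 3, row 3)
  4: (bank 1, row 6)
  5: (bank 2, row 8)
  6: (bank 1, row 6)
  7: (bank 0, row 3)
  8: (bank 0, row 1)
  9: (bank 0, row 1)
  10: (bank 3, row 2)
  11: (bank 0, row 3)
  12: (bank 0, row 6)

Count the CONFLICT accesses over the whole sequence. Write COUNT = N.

0: bank 2 row 1 — prev None → EMPTY
1: bank 1 row 6 — prev None → EMPTY
2: bank 3 row 3 — prev None → EMPTY
3: bank 3 row 3 — prev 3 → HIT
4: bank 1 row 6 — prev 6 → HIT
5: bank 2 row 8 — prev 1 → CONFLICT
6: bank 1 row 6 — prev 6 → HIT
7: bank 0 row 3 — prev None → EMPTY
8: bank 0 row 1 — prev 3 → CONFLICT
9: bank 0 row 1 — prev 1 → HIT
10: bank 3 row 2 — prev 3 → CONFLICT
11: bank 0 row 3 — prev 1 → CONFLICT
12: bank 0 row 6 — prev 3 → CONFLICT

COUNT = 5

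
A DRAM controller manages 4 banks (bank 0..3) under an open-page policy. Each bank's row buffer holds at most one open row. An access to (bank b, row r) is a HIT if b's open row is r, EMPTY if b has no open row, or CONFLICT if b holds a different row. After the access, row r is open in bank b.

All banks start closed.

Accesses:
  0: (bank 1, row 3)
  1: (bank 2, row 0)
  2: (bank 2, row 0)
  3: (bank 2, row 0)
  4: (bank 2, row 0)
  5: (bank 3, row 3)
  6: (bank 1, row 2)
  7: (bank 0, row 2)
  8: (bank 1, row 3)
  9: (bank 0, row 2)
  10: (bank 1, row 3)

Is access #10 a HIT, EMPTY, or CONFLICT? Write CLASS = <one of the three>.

0: bank 1 row 3 — prev None → EMPTY
1: bank 2 row 0 — prev None → EMPTY
2: bank 2 row 0 — prev 0 → HIT
3: bank 2 row 0 — prev 0 → HIT
4: bank 2 row 0 — prev 0 → HIT
5: bank 3 row 3 — prev None → EMPTY
6: bank 1 row 2 — prev 3 → CONFLICT
7: bank 0 row 2 — prev None → EMPTY
8: bank 1 row 3 — prev 2 → CONFLICT
9: bank 0 row 2 — prev 2 → HIT
10: bank 1 row 3 — prev 3 → HIT

CLASS = HIT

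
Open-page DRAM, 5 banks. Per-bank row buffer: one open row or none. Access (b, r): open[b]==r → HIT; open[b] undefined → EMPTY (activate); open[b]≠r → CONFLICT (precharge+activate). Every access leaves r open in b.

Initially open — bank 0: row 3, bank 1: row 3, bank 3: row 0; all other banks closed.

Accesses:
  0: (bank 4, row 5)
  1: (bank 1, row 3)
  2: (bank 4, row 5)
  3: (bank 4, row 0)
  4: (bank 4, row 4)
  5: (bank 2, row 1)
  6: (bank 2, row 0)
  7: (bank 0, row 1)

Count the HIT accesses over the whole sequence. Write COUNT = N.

  [0] b4 r5: no row ⇒ E
  [1] b1 r3: had r3 ⇒ H
  [2] b4 r5: had r5 ⇒ H
  [3] b4 r0: had r5 ⇒ C
  [4] b4 r4: had r0 ⇒ C
  [5] b2 r1: no row ⇒ E
  [6] b2 r0: had r1 ⇒ C
  [7] b0 r1: had r3 ⇒ C

COUNT = 2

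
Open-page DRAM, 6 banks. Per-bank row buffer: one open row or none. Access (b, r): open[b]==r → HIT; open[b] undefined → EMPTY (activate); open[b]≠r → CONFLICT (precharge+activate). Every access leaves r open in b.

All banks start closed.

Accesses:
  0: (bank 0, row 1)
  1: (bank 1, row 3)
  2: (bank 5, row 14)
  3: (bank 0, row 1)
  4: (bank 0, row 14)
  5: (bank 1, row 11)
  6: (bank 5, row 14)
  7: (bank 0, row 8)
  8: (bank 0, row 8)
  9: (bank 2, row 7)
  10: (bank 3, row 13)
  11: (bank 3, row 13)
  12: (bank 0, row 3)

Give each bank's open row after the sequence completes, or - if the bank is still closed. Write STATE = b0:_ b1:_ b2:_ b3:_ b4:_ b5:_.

#0 (0,1) E
#1 (1,3) E
#2 (5,14) E
#3 (0,1) H  (was 1)
#4 (0,14) C  (was 1)
#5 (1,11) C  (was 3)
#6 (5,14) H  (was 14)
#7 (0,8) C  (was 14)
#8 (0,8) H  (was 8)
#9 (2,7) E
#10 (3,13) E
#11 (3,13) H  (was 13)
#12 (0,3) C  (was 8)

STATE = b0:3 b1:11 b2:7 b3:13 b4:- b5:14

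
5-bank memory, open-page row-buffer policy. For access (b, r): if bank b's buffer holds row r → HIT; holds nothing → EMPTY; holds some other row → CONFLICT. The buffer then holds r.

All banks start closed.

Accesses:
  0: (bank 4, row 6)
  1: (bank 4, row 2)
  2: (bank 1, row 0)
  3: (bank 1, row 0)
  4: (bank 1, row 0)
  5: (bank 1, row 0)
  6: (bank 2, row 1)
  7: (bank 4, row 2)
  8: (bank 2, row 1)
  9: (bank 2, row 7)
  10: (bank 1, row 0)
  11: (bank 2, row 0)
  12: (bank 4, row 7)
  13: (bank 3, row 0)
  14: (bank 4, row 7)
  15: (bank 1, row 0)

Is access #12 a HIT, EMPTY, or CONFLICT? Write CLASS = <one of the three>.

CLASS = CONFLICT

#0 (4,6) E
#1 (4,2) C  (was 6)
#2 (1,0) E
#3 (1,0) H  (was 0)
#4 (1,0) H  (was 0)
#5 (1,0) H  (was 0)
#6 (2,1) E
#7 (4,2) H  (was 2)
#8 (2,1) H  (was 1)
#9 (2,7) C  (was 1)
#10 (1,0) H  (was 0)
#11 (2,0) C  (was 7)
#12 (4,7) C  (was 2)
#13 (3,0) E
#14 (4,7) H  (was 7)
#15 (1,0) H  (was 0)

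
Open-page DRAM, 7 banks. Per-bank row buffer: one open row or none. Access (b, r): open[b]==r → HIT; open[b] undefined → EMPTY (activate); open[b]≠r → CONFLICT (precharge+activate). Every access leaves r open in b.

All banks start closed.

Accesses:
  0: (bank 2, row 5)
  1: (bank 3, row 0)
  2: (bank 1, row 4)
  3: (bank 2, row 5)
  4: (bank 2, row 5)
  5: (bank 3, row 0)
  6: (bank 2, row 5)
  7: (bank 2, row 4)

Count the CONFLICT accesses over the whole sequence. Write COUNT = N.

COUNT = 1

  [0] b2 r5: no row ⇒ E
  [1] b3 r0: no row ⇒ E
  [2] b1 r4: no row ⇒ E
  [3] b2 r5: had r5 ⇒ H
  [4] b2 r5: had r5 ⇒ H
  [5] b3 r0: had r0 ⇒ H
  [6] b2 r5: had r5 ⇒ H
  [7] b2 r4: had r5 ⇒ C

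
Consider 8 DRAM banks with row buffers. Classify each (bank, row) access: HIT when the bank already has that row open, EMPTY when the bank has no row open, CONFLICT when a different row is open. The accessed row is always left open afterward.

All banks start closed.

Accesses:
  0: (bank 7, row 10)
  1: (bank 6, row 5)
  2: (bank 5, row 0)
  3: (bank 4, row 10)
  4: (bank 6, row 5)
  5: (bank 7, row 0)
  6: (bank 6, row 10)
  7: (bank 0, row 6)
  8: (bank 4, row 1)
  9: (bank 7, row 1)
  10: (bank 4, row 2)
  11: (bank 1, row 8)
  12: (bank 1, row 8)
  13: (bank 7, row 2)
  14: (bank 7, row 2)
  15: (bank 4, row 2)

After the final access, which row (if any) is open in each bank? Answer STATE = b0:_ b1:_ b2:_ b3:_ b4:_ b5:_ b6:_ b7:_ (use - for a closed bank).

STATE = b0:6 b1:8 b2:- b3:- b4:2 b5:0 b6:10 b7:2

#0 (7,10) E
#1 (6,5) E
#2 (5,0) E
#3 (4,10) E
#4 (6,5) H  (was 5)
#5 (7,0) C  (was 10)
#6 (6,10) C  (was 5)
#7 (0,6) E
#8 (4,1) C  (was 10)
#9 (7,1) C  (was 0)
#10 (4,2) C  (was 1)
#11 (1,8) E
#12 (1,8) H  (was 8)
#13 (7,2) C  (was 1)
#14 (7,2) H  (was 2)
#15 (4,2) H  (was 2)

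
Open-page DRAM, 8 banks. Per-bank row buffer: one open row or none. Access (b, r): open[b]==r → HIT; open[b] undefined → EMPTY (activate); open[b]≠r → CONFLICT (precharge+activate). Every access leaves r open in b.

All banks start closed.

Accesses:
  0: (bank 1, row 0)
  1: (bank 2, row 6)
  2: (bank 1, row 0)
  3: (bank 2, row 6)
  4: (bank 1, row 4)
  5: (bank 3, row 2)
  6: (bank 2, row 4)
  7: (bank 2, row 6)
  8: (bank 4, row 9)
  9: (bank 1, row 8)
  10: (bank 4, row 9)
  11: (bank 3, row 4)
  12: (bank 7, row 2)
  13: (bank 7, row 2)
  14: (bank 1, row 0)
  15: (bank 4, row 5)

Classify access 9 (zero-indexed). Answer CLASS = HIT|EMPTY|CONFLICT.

#0 (1,0) E
#1 (2,6) E
#2 (1,0) H  (was 0)
#3 (2,6) H  (was 6)
#4 (1,4) C  (was 0)
#5 (3,2) E
#6 (2,4) C  (was 6)
#7 (2,6) C  (was 4)
#8 (4,9) E
#9 (1,8) C  (was 4)
#10 (4,9) H  (was 9)
#11 (3,4) C  (was 2)
#12 (7,2) E
#13 (7,2) H  (was 2)
#14 (1,0) C  (was 8)
#15 (4,5) C  (was 9)

CLASS = CONFLICT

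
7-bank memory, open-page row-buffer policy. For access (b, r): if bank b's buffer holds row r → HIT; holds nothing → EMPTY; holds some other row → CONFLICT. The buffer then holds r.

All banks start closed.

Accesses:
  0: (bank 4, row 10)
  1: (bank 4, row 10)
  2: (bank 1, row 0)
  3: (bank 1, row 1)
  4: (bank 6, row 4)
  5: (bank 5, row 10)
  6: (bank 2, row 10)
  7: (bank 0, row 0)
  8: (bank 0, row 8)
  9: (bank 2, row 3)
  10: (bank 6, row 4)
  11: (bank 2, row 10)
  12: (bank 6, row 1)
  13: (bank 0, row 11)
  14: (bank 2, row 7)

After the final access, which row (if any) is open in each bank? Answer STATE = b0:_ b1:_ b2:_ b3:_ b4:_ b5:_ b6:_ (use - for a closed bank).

STATE = b0:11 b1:1 b2:7 b3:- b4:10 b5:10 b6:1

#0 (4,10) E
#1 (4,10) H  (was 10)
#2 (1,0) E
#3 (1,1) C  (was 0)
#4 (6,4) E
#5 (5,10) E
#6 (2,10) E
#7 (0,0) E
#8 (0,8) C  (was 0)
#9 (2,3) C  (was 10)
#10 (6,4) H  (was 4)
#11 (2,10) C  (was 3)
#12 (6,1) C  (was 4)
#13 (0,11) C  (was 8)
#14 (2,7) C  (was 10)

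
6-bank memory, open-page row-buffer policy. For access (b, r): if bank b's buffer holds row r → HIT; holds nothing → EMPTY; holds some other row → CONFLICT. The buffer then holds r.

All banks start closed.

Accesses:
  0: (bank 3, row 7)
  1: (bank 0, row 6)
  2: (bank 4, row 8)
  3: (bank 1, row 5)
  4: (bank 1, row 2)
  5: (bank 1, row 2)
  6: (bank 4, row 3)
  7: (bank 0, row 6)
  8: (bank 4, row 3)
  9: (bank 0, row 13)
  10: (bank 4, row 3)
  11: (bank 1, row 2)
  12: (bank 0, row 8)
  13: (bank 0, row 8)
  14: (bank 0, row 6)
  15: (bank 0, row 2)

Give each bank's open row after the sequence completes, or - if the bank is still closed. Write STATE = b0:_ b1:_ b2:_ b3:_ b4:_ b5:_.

STATE = b0:2 b1:2 b2:- b3:7 b4:3 b5:-

  [0] b3 r7: no row ⇒ E
  [1] b0 r6: no row ⇒ E
  [2] b4 r8: no row ⇒ E
  [3] b1 r5: no row ⇒ E
  [4] b1 r2: had r5 ⇒ C
  [5] b1 r2: had r2 ⇒ H
  [6] b4 r3: had r8 ⇒ C
  [7] b0 r6: had r6 ⇒ H
  [8] b4 r3: had r3 ⇒ H
  [9] b0 r13: had r6 ⇒ C
  [10] b4 r3: had r3 ⇒ H
  [11] b1 r2: had r2 ⇒ H
  [12] b0 r8: had r13 ⇒ C
  [13] b0 r8: had r8 ⇒ H
  [14] b0 r6: had r8 ⇒ C
  [15] b0 r2: had r6 ⇒ C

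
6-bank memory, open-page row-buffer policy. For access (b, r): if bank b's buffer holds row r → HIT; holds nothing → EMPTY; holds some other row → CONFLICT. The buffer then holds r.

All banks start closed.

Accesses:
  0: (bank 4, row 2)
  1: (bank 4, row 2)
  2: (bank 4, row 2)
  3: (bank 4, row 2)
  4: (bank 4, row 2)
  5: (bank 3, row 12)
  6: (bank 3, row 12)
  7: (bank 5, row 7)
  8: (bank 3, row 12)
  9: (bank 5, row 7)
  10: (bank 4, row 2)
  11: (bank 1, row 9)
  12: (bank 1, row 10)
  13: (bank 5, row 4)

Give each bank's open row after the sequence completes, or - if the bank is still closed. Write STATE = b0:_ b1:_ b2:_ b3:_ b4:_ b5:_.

step 0: bank4 None->2 [EMPTY]
step 1: bank4 2->2 [HIT]
step 2: bank4 2->2 [HIT]
step 3: bank4 2->2 [HIT]
step 4: bank4 2->2 [HIT]
step 5: bank3 None->12 [EMPTY]
step 6: bank3 12->12 [HIT]
step 7: bank5 None->7 [EMPTY]
step 8: bank3 12->12 [HIT]
step 9: bank5 7->7 [HIT]
step 10: bank4 2->2 [HIT]
step 11: bank1 None->9 [EMPTY]
step 12: bank1 9->10 [CONFLICT]
step 13: bank5 7->4 [CONFLICT]

STATE = b0:- b1:10 b2:- b3:12 b4:2 b5:4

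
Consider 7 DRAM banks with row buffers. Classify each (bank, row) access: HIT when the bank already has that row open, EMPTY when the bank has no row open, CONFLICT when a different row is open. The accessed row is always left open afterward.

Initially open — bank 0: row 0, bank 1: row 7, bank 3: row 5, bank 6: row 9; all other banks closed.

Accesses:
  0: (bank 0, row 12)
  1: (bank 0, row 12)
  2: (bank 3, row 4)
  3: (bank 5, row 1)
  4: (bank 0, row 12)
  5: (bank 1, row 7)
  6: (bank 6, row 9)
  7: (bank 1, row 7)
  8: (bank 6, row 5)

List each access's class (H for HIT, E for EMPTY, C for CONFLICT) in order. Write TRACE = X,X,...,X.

step 0: bank0 0->12 [CONFLICT]
step 1: bank0 12->12 [HIT]
step 2: bank3 5->4 [CONFLICT]
step 3: bank5 None->1 [EMPTY]
step 4: bank0 12->12 [HIT]
step 5: bank1 7->7 [HIT]
step 6: bank6 9->9 [HIT]
step 7: bank1 7->7 [HIT]
step 8: bank6 9->5 [CONFLICT]

TRACE = C,H,C,E,H,H,H,H,C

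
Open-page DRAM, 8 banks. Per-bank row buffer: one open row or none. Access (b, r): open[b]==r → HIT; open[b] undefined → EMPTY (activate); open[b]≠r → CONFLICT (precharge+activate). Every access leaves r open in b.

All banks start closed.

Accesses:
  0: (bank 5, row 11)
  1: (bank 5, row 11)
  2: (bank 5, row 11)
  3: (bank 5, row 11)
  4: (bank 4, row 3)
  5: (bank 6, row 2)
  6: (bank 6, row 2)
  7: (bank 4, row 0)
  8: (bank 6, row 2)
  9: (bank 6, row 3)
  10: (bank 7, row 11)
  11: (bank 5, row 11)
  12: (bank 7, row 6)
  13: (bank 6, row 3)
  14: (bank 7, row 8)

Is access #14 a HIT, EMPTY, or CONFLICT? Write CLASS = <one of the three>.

step 0: bank5 None->11 [EMPTY]
step 1: bank5 11->11 [HIT]
step 2: bank5 11->11 [HIT]
step 3: bank5 11->11 [HIT]
step 4: bank4 None->3 [EMPTY]
step 5: bank6 None->2 [EMPTY]
step 6: bank6 2->2 [HIT]
step 7: bank4 3->0 [CONFLICT]
step 8: bank6 2->2 [HIT]
step 9: bank6 2->3 [CONFLICT]
step 10: bank7 None->11 [EMPTY]
step 11: bank5 11->11 [HIT]
step 12: bank7 11->6 [CONFLICT]
step 13: bank6 3->3 [HIT]
step 14: bank7 6->8 [CONFLICT]

CLASS = CONFLICT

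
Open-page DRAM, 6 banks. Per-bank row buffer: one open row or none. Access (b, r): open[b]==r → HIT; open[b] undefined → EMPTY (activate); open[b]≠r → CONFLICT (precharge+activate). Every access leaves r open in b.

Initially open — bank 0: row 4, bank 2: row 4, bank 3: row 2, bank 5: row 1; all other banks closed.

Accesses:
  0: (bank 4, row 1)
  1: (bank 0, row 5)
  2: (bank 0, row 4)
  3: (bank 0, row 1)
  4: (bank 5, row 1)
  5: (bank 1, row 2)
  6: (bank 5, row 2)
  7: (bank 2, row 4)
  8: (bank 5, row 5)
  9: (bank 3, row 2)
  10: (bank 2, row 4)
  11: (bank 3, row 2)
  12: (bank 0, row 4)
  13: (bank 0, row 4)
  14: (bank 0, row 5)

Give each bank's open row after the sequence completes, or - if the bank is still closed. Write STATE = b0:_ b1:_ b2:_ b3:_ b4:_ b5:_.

STATE = b0:5 b1:2 b2:4 b3:2 b4:1 b5:5

step 0: bank4 None->1 [EMPTY]
step 1: bank0 4->5 [CONFLICT]
step 2: bank0 5->4 [CONFLICT]
step 3: bank0 4->1 [CONFLICT]
step 4: bank5 1->1 [HIT]
step 5: bank1 None->2 [EMPTY]
step 6: bank5 1->2 [CONFLICT]
step 7: bank2 4->4 [HIT]
step 8: bank5 2->5 [CONFLICT]
step 9: bank3 2->2 [HIT]
step 10: bank2 4->4 [HIT]
step 11: bank3 2->2 [HIT]
step 12: bank0 1->4 [CONFLICT]
step 13: bank0 4->4 [HIT]
step 14: bank0 4->5 [CONFLICT]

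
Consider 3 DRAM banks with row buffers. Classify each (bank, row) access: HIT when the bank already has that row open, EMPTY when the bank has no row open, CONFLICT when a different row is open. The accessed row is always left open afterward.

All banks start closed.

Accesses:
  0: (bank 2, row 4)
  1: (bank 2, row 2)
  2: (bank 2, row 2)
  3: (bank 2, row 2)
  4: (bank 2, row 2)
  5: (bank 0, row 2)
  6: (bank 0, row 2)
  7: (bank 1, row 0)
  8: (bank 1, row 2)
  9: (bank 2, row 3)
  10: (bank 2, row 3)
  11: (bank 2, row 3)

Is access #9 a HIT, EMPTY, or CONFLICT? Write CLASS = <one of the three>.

  [0] b2 r4: no row ⇒ E
  [1] b2 r2: had r4 ⇒ C
  [2] b2 r2: had r2 ⇒ H
  [3] b2 r2: had r2 ⇒ H
  [4] b2 r2: had r2 ⇒ H
  [5] b0 r2: no row ⇒ E
  [6] b0 r2: had r2 ⇒ H
  [7] b1 r0: no row ⇒ E
  [8] b1 r2: had r0 ⇒ C
  [9] b2 r3: had r2 ⇒ C
  [10] b2 r3: had r3 ⇒ H
  [11] b2 r3: had r3 ⇒ H

CLASS = CONFLICT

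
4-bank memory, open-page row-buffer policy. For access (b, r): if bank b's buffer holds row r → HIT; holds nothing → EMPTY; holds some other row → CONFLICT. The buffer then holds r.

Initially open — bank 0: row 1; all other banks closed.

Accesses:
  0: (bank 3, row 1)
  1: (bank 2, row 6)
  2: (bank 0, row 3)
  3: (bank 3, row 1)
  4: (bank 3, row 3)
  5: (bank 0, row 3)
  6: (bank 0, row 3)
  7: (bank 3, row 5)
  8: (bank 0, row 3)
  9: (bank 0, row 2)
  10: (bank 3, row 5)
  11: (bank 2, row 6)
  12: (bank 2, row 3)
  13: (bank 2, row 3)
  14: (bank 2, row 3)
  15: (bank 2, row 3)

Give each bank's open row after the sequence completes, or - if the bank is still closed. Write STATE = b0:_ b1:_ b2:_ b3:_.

STATE = b0:2 b1:- b2:3 b3:5

  [0] b3 r1: no row ⇒ E
  [1] b2 r6: no row ⇒ E
  [2] b0 r3: had r1 ⇒ C
  [3] b3 r1: had r1 ⇒ H
  [4] b3 r3: had r1 ⇒ C
  [5] b0 r3: had r3 ⇒ H
  [6] b0 r3: had r3 ⇒ H
  [7] b3 r5: had r3 ⇒ C
  [8] b0 r3: had r3 ⇒ H
  [9] b0 r2: had r3 ⇒ C
  [10] b3 r5: had r5 ⇒ H
  [11] b2 r6: had r6 ⇒ H
  [12] b2 r3: had r6 ⇒ C
  [13] b2 r3: had r3 ⇒ H
  [14] b2 r3: had r3 ⇒ H
  [15] b2 r3: had r3 ⇒ H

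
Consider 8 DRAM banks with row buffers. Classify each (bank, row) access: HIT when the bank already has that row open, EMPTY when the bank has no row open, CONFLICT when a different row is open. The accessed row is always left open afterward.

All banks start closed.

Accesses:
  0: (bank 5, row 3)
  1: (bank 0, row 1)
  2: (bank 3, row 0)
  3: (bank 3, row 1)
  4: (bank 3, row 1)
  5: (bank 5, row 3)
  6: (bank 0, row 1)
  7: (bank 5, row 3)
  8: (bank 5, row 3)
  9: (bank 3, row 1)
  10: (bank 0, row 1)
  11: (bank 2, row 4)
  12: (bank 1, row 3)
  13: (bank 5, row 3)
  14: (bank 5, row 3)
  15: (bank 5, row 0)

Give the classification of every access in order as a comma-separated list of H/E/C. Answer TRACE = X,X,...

step 0: bank5 None->3 [EMPTY]
step 1: bank0 None->1 [EMPTY]
step 2: bank3 None->0 [EMPTY]
step 3: bank3 0->1 [CONFLICT]
step 4: bank3 1->1 [HIT]
step 5: bank5 3->3 [HIT]
step 6: bank0 1->1 [HIT]
step 7: bank5 3->3 [HIT]
step 8: bank5 3->3 [HIT]
step 9: bank3 1->1 [HIT]
step 10: bank0 1->1 [HIT]
step 11: bank2 None->4 [EMPTY]
step 12: bank1 None->3 [EMPTY]
step 13: bank5 3->3 [HIT]
step 14: bank5 3->3 [HIT]
step 15: bank5 3->0 [CONFLICT]

TRACE = E,E,E,C,H,H,H,H,H,H,H,E,E,H,H,C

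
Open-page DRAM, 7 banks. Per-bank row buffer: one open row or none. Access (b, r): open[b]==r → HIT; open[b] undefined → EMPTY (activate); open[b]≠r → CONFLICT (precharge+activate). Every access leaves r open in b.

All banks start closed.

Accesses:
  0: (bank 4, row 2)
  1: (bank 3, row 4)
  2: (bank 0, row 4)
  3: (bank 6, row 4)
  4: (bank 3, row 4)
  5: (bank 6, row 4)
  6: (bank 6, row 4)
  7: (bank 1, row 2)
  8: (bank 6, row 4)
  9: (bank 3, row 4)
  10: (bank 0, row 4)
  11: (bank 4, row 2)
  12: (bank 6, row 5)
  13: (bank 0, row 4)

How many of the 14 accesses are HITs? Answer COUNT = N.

step 0: bank4 None->2 [EMPTY]
step 1: bank3 None->4 [EMPTY]
step 2: bank0 None->4 [EMPTY]
step 3: bank6 None->4 [EMPTY]
step 4: bank3 4->4 [HIT]
step 5: bank6 4->4 [HIT]
step 6: bank6 4->4 [HIT]
step 7: bank1 None->2 [EMPTY]
step 8: bank6 4->4 [HIT]
step 9: bank3 4->4 [HIT]
step 10: bank0 4->4 [HIT]
step 11: bank4 2->2 [HIT]
step 12: bank6 4->5 [CONFLICT]
step 13: bank0 4->4 [HIT]

COUNT = 8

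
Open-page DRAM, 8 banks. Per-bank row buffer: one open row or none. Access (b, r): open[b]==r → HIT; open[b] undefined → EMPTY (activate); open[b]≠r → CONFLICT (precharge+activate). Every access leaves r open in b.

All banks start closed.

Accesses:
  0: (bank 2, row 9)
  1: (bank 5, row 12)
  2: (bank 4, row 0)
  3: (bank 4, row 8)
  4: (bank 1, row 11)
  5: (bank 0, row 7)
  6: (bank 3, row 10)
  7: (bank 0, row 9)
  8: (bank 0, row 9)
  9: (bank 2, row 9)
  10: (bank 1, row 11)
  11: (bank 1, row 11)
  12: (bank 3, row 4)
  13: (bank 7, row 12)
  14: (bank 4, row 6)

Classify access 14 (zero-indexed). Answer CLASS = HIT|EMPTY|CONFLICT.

  [0] b2 r9: no row ⇒ E
  [1] b5 r12: no row ⇒ E
  [2] b4 r0: no row ⇒ E
  [3] b4 r8: had r0 ⇒ C
  [4] b1 r11: no row ⇒ E
  [5] b0 r7: no row ⇒ E
  [6] b3 r10: no row ⇒ E
  [7] b0 r9: had r7 ⇒ C
  [8] b0 r9: had r9 ⇒ H
  [9] b2 r9: had r9 ⇒ H
  [10] b1 r11: had r11 ⇒ H
  [11] b1 r11: had r11 ⇒ H
  [12] b3 r4: had r10 ⇒ C
  [13] b7 r12: no row ⇒ E
  [14] b4 r6: had r8 ⇒ C

CLASS = CONFLICT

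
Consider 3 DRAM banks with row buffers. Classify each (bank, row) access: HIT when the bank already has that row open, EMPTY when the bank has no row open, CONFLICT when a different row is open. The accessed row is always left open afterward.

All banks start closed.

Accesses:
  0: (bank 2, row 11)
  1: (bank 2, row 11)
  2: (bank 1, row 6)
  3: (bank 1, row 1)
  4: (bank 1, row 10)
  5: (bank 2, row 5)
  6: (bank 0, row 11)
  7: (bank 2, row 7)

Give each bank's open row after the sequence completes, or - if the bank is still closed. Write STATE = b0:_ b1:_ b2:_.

#0 (2,11) E
#1 (2,11) H  (was 11)
#2 (1,6) E
#3 (1,1) C  (was 6)
#4 (1,10) C  (was 1)
#5 (2,5) C  (was 11)
#6 (0,11) E
#7 (2,7) C  (was 5)

STATE = b0:11 b1:10 b2:7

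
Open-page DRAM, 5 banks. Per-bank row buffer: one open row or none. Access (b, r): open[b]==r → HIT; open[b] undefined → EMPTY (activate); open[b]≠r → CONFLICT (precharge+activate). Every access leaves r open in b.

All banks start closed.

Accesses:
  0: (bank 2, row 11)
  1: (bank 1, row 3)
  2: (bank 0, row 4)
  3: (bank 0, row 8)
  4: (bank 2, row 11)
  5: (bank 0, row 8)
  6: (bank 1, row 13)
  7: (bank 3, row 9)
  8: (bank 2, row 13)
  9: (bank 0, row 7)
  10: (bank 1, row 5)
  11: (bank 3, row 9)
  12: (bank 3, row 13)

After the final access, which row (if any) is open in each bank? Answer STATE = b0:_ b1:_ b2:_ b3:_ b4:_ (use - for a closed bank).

  [0] b2 r11: no row ⇒ E
  [1] b1 r3: no row ⇒ E
  [2] b0 r4: no row ⇒ E
  [3] b0 r8: had r4 ⇒ C
  [4] b2 r11: had r11 ⇒ H
  [5] b0 r8: had r8 ⇒ H
  [6] b1 r13: had r3 ⇒ C
  [7] b3 r9: no row ⇒ E
  [8] b2 r13: had r11 ⇒ C
  [9] b0 r7: had r8 ⇒ C
  [10] b1 r5: had r13 ⇒ C
  [11] b3 r9: had r9 ⇒ H
  [12] b3 r13: had r9 ⇒ C

STATE = b0:7 b1:5 b2:13 b3:13 b4:-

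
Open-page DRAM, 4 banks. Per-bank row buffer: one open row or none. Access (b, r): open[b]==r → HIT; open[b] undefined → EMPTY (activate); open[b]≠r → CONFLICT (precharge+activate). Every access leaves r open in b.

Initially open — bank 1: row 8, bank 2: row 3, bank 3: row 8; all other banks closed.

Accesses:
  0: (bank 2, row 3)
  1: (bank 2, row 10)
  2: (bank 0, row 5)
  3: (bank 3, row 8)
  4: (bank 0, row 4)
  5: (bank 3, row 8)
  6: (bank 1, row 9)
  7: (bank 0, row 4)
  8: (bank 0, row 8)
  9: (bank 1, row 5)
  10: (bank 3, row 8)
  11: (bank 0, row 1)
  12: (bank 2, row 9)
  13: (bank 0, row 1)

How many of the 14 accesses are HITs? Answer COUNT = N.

COUNT = 6

  [0] b2 r3: had r3 ⇒ H
  [1] b2 r10: had r3 ⇒ C
  [2] b0 r5: no row ⇒ E
  [3] b3 r8: had r8 ⇒ H
  [4] b0 r4: had r5 ⇒ C
  [5] b3 r8: had r8 ⇒ H
  [6] b1 r9: had r8 ⇒ C
  [7] b0 r4: had r4 ⇒ H
  [8] b0 r8: had r4 ⇒ C
  [9] b1 r5: had r9 ⇒ C
  [10] b3 r8: had r8 ⇒ H
  [11] b0 r1: had r8 ⇒ C
  [12] b2 r9: had r10 ⇒ C
  [13] b0 r1: had r1 ⇒ H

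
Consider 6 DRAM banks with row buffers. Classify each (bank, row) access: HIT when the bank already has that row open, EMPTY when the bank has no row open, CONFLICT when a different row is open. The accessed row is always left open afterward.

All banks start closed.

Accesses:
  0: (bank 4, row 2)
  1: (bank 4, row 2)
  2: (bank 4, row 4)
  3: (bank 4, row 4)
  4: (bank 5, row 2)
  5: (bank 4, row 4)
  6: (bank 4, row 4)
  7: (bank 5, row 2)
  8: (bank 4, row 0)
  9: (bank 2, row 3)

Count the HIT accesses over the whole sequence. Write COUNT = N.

COUNT = 5

0: bank 4 row 2 — prev None → EMPTY
1: bank 4 row 2 — prev 2 → HIT
2: bank 4 row 4 — prev 2 → CONFLICT
3: bank 4 row 4 — prev 4 → HIT
4: bank 5 row 2 — prev None → EMPTY
5: bank 4 row 4 — prev 4 → HIT
6: bank 4 row 4 — prev 4 → HIT
7: bank 5 row 2 — prev 2 → HIT
8: bank 4 row 0 — prev 4 → CONFLICT
9: bank 2 row 3 — prev None → EMPTY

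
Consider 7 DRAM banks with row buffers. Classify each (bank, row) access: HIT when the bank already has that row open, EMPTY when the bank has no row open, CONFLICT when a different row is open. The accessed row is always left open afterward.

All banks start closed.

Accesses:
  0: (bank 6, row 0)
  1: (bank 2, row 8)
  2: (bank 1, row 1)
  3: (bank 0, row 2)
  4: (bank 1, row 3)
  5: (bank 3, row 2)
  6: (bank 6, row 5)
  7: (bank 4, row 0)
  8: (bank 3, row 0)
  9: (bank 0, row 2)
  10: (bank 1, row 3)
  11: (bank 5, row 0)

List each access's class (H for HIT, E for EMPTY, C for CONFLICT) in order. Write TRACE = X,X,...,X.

step 0: bank6 None->0 [EMPTY]
step 1: bank2 None->8 [EMPTY]
step 2: bank1 None->1 [EMPTY]
step 3: bank0 None->2 [EMPTY]
step 4: bank1 1->3 [CONFLICT]
step 5: bank3 None->2 [EMPTY]
step 6: bank6 0->5 [CONFLICT]
step 7: bank4 None->0 [EMPTY]
step 8: bank3 2->0 [CONFLICT]
step 9: bank0 2->2 [HIT]
step 10: bank1 3->3 [HIT]
step 11: bank5 None->0 [EMPTY]

TRACE = E,E,E,E,C,E,C,E,C,H,H,E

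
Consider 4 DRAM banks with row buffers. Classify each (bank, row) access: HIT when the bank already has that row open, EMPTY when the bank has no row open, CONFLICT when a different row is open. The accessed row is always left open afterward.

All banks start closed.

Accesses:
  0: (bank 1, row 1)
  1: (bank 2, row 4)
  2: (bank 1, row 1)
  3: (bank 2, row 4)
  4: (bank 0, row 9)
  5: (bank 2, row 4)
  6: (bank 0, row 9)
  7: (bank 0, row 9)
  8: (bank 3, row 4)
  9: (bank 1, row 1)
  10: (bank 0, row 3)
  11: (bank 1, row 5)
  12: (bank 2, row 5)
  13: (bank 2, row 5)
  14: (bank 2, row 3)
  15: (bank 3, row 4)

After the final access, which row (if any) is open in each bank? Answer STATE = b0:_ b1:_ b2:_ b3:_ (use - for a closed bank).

  [0] b1 r1: no row ⇒ E
  [1] b2 r4: no row ⇒ E
  [2] b1 r1: had r1 ⇒ H
  [3] b2 r4: had r4 ⇒ H
  [4] b0 r9: no row ⇒ E
  [5] b2 r4: had r4 ⇒ H
  [6] b0 r9: had r9 ⇒ H
  [7] b0 r9: had r9 ⇒ H
  [8] b3 r4: no row ⇒ E
  [9] b1 r1: had r1 ⇒ H
  [10] b0 r3: had r9 ⇒ C
  [11] b1 r5: had r1 ⇒ C
  [12] b2 r5: had r4 ⇒ C
  [13] b2 r5: had r5 ⇒ H
  [14] b2 r3: had r5 ⇒ C
  [15] b3 r4: had r4 ⇒ H

STATE = b0:3 b1:5 b2:3 b3:4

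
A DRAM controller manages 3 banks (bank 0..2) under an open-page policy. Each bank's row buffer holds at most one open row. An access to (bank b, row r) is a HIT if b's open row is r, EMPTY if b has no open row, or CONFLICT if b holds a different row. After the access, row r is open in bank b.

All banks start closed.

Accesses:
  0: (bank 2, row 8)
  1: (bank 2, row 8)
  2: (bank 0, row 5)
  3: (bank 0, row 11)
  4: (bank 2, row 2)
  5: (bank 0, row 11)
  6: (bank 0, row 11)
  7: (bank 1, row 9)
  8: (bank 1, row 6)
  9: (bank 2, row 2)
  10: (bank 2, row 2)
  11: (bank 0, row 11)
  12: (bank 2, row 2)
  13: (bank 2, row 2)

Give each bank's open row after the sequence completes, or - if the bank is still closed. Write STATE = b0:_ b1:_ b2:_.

STATE = b0:11 b1:6 b2:2

step 0: bank2 None->8 [EMPTY]
step 1: bank2 8->8 [HIT]
step 2: bank0 None->5 [EMPTY]
step 3: bank0 5->11 [CONFLICT]
step 4: bank2 8->2 [CONFLICT]
step 5: bank0 11->11 [HIT]
step 6: bank0 11->11 [HIT]
step 7: bank1 None->9 [EMPTY]
step 8: bank1 9->6 [CONFLICT]
step 9: bank2 2->2 [HIT]
step 10: bank2 2->2 [HIT]
step 11: bank0 11->11 [HIT]
step 12: bank2 2->2 [HIT]
step 13: bank2 2->2 [HIT]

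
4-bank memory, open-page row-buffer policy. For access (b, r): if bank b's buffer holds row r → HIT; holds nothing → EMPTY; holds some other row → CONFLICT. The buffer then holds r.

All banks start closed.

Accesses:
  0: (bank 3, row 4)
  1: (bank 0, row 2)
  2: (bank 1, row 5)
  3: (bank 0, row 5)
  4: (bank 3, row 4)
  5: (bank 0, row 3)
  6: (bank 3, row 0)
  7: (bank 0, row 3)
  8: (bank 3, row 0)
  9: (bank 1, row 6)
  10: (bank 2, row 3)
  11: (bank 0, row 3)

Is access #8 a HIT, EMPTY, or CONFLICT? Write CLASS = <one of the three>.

  [0] b3 r4: no row ⇒ E
  [1] b0 r2: no row ⇒ E
  [2] b1 r5: no row ⇒ E
  [3] b0 r5: had r2 ⇒ C
  [4] b3 r4: had r4 ⇒ H
  [5] b0 r3: had r5 ⇒ C
  [6] b3 r0: had r4 ⇒ C
  [7] b0 r3: had r3 ⇒ H
  [8] b3 r0: had r0 ⇒ H
  [9] b1 r6: had r5 ⇒ C
  [10] b2 r3: no row ⇒ E
  [11] b0 r3: had r3 ⇒ H

CLASS = HIT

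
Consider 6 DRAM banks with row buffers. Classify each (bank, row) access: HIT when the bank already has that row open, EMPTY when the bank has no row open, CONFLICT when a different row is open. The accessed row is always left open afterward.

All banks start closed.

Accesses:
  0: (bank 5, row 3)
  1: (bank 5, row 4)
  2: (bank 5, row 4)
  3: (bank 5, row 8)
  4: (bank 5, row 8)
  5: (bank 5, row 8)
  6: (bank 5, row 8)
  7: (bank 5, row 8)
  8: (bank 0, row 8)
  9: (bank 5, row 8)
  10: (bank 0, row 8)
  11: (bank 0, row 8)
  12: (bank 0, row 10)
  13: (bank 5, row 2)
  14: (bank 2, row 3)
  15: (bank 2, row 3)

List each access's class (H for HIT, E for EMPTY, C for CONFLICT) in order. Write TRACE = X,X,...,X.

  [0] b5 r3: no row ⇒ E
  [1] b5 r4: had r3 ⇒ C
  [2] b5 r4: had r4 ⇒ H
  [3] b5 r8: had r4 ⇒ C
  [4] b5 r8: had r8 ⇒ H
  [5] b5 r8: had r8 ⇒ H
  [6] b5 r8: had r8 ⇒ H
  [7] b5 r8: had r8 ⇒ H
  [8] b0 r8: no row ⇒ E
  [9] b5 r8: had r8 ⇒ H
  [10] b0 r8: had r8 ⇒ H
  [11] b0 r8: had r8 ⇒ H
  [12] b0 r10: had r8 ⇒ C
  [13] b5 r2: had r8 ⇒ C
  [14] b2 r3: no row ⇒ E
  [15] b2 r3: had r3 ⇒ H

TRACE = E,C,H,C,H,H,H,H,E,H,H,H,C,C,E,H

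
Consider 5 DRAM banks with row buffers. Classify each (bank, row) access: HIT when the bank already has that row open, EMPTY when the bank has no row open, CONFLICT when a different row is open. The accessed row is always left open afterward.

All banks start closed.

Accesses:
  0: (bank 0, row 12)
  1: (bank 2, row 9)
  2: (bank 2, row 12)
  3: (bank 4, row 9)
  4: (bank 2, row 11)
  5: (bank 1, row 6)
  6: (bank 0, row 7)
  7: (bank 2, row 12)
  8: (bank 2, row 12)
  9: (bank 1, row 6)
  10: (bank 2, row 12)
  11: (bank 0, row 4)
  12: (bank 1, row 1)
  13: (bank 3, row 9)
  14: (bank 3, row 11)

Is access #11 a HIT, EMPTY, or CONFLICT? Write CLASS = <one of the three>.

0: bank 0 row 12 — prev None → EMPTY
1: bank 2 row 9 — prev None → EMPTY
2: bank 2 row 12 — prev 9 → CONFLICT
3: bank 4 row 9 — prev None → EMPTY
4: bank 2 row 11 — prev 12 → CONFLICT
5: bank 1 row 6 — prev None → EMPTY
6: bank 0 row 7 — prev 12 → CONFLICT
7: bank 2 row 12 — prev 11 → CONFLICT
8: bank 2 row 12 — prev 12 → HIT
9: bank 1 row 6 — prev 6 → HIT
10: bank 2 row 12 — prev 12 → HIT
11: bank 0 row 4 — prev 7 → CONFLICT
12: bank 1 row 1 — prev 6 → CONFLICT
13: bank 3 row 9 — prev None → EMPTY
14: bank 3 row 11 — prev 9 → CONFLICT

CLASS = CONFLICT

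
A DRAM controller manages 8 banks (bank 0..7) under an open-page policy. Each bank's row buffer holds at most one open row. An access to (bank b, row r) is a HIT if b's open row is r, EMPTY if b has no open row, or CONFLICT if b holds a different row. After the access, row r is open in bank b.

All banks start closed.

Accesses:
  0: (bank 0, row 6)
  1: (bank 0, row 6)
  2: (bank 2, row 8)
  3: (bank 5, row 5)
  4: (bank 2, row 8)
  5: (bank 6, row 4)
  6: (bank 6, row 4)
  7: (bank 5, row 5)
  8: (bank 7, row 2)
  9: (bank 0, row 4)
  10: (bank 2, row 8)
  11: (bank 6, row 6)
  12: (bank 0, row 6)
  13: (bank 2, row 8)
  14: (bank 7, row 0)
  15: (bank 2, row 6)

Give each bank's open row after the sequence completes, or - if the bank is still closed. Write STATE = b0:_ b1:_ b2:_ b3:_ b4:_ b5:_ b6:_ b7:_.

step 0: bank0 None->6 [EMPTY]
step 1: bank0 6->6 [HIT]
step 2: bank2 None->8 [EMPTY]
step 3: bank5 None->5 [EMPTY]
step 4: bank2 8->8 [HIT]
step 5: bank6 None->4 [EMPTY]
step 6: bank6 4->4 [HIT]
step 7: bank5 5->5 [HIT]
step 8: bank7 None->2 [EMPTY]
step 9: bank0 6->4 [CONFLICT]
step 10: bank2 8->8 [HIT]
step 11: bank6 4->6 [CONFLICT]
step 12: bank0 4->6 [CONFLICT]
step 13: bank2 8->8 [HIT]
step 14: bank7 2->0 [CONFLICT]
step 15: bank2 8->6 [CONFLICT]

STATE = b0:6 b1:- b2:6 b3:- b4:- b5:5 b6:6 b7:0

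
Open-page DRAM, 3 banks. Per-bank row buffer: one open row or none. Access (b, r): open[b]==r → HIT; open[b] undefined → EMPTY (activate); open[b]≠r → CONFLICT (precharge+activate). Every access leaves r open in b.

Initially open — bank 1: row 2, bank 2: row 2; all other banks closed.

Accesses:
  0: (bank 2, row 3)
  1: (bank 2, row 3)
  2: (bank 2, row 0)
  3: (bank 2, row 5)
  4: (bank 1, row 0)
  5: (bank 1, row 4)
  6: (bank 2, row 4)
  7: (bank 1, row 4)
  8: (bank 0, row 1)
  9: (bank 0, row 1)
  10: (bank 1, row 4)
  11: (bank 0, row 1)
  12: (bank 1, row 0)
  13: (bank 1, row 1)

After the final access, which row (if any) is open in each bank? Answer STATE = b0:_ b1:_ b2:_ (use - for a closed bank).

STATE = b0:1 b1:1 b2:4

#0 (2,3) C  (was 2)
#1 (2,3) H  (was 3)
#2 (2,0) C  (was 3)
#3 (2,5) C  (was 0)
#4 (1,0) C  (was 2)
#5 (1,4) C  (was 0)
#6 (2,4) C  (was 5)
#7 (1,4) H  (was 4)
#8 (0,1) E
#9 (0,1) H  (was 1)
#10 (1,4) H  (was 4)
#11 (0,1) H  (was 1)
#12 (1,0) C  (was 4)
#13 (1,1) C  (was 0)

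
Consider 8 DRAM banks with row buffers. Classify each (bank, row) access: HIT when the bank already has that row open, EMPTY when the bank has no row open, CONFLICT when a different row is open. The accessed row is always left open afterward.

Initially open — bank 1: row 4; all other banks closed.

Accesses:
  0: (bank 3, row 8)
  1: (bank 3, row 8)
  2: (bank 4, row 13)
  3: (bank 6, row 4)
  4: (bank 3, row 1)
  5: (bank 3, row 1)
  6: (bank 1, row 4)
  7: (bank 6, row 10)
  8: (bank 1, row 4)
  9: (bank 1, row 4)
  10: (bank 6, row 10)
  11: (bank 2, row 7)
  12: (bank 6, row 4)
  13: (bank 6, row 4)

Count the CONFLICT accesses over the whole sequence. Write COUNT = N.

COUNT = 3

  [0] b3 r8: no row ⇒ E
  [1] b3 r8: had r8 ⇒ H
  [2] b4 r13: no row ⇒ E
  [3] b6 r4: no row ⇒ E
  [4] b3 r1: had r8 ⇒ C
  [5] b3 r1: had r1 ⇒ H
  [6] b1 r4: had r4 ⇒ H
  [7] b6 r10: had r4 ⇒ C
  [8] b1 r4: had r4 ⇒ H
  [9] b1 r4: had r4 ⇒ H
  [10] b6 r10: had r10 ⇒ H
  [11] b2 r7: no row ⇒ E
  [12] b6 r4: had r10 ⇒ C
  [13] b6 r4: had r4 ⇒ H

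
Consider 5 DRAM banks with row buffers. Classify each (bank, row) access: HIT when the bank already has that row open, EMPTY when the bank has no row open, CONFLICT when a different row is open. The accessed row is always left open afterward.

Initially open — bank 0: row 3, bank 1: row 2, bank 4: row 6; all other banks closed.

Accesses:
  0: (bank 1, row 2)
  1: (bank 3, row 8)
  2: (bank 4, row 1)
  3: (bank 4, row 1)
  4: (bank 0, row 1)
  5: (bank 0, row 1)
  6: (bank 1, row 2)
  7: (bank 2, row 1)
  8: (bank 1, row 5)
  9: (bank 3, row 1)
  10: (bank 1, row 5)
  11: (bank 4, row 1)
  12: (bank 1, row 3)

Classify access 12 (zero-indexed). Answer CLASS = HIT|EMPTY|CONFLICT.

0: bank 1 row 2 — prev 2 → HIT
1: bank 3 row 8 — prev None → EMPTY
2: bank 4 row 1 — prev 6 → CONFLICT
3: bank 4 row 1 — prev 1 → HIT
4: bank 0 row 1 — prev 3 → CONFLICT
5: bank 0 row 1 — prev 1 → HIT
6: bank 1 row 2 — prev 2 → HIT
7: bank 2 row 1 — prev None → EMPTY
8: bank 1 row 5 — prev 2 → CONFLICT
9: bank 3 row 1 — prev 8 → CONFLICT
10: bank 1 row 5 — prev 5 → HIT
11: bank 4 row 1 — prev 1 → HIT
12: bank 1 row 3 — prev 5 → CONFLICT

CLASS = CONFLICT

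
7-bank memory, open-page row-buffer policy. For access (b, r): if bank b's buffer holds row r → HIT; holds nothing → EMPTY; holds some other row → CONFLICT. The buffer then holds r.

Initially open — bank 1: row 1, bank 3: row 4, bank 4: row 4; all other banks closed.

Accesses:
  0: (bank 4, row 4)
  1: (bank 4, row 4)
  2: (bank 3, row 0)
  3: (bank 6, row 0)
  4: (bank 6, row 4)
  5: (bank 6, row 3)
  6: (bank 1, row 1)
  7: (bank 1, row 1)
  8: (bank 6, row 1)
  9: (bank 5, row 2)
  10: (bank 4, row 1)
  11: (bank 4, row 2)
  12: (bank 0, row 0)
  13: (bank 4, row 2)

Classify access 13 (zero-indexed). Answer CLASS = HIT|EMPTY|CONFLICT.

CLASS = HIT

  [0] b4 r4: had r4 ⇒ H
  [1] b4 r4: had r4 ⇒ H
  [2] b3 r0: had r4 ⇒ C
  [3] b6 r0: no row ⇒ E
  [4] b6 r4: had r0 ⇒ C
  [5] b6 r3: had r4 ⇒ C
  [6] b1 r1: had r1 ⇒ H
  [7] b1 r1: had r1 ⇒ H
  [8] b6 r1: had r3 ⇒ C
  [9] b5 r2: no row ⇒ E
  [10] b4 r1: had r4 ⇒ C
  [11] b4 r2: had r1 ⇒ C
  [12] b0 r0: no row ⇒ E
  [13] b4 r2: had r2 ⇒ H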